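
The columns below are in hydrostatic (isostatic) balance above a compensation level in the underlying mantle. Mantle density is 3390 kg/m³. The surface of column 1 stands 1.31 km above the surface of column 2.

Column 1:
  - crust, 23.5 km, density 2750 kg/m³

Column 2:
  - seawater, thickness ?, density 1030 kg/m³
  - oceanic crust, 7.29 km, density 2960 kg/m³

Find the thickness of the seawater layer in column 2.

3.16 km

Take the compensation level at the base of the deeper column (depth z_c below the surface of column 1) and equate Σ ρ_i t_i down to z_c; mantle fills any gap and the z_c terms cancel.
Column 1: 23.5×2750 + (z_c − 23.5)×3390
Column 2: 1.31×0 + x×1030 + 7.29×2960 + (z_c − 1.31 − 7.29 − x)×3390
The z_c×3390 term appears on both sides and cancels. Collect the known terms of each column as K = Σ(ρt)_known − 3390 × (depth of known layers): K_1 = 64625 − 3390×23.5 = −15040; K_2 = 21578.4 − 3390×(1.31 + 7.29) = −7575.6.
Balance: K_1 = K_2 − x×(3390 − 1030), so x = (K_2 − K_1)/(3390 − 1030) = 7464.4/2360 = 3.16 km.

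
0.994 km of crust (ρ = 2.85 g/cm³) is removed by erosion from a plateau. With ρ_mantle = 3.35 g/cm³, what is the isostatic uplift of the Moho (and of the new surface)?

Unloading: uplift u = e ρ_c/ρ_m = 0.994 km × 2.85/3.35 = 0.846 km.

0.846 km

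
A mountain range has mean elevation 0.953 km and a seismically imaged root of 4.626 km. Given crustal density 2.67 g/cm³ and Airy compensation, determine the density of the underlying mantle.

Airy balance: ρ_c h = (ρ_m − ρ_c) r → ρ_m = ρ_c (1 + h/r).
ρ_m = 2.67 × (1 + 0.953 km/4.626 km) = 3.22 g/cm³.

3.22 g/cm³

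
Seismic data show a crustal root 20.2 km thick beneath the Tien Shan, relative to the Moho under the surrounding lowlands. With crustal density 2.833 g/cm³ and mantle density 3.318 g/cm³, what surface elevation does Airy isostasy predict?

3.46 km

Balancing pressure at the compensation depth: ρ_c h = (ρ_m − ρ_c) r.
h = r (ρ_m − ρ_c) / ρ_c = 20.2 km × (3.318 − 2.833) / 2.833 = 3.46 km.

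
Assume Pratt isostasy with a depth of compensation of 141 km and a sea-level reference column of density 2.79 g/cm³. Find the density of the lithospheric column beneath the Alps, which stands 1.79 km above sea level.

Pratt balance: ρ_ref D = ρ (D + h).
ρ = ρ_ref D/(D + h) = 2.79 × 141 km/(141 km + 1.79 km) = 2.76 g/cm³.

2.76 g/cm³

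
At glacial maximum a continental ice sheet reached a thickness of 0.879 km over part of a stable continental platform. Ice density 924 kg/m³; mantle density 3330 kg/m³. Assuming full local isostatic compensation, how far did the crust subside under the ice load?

Equating mass per unit area of the two columns: the ice load ρ_ice t is balanced by mantle displaced below, ρ_m s.
s = t ρ_ice / ρ_m = 0.879 km × 924/3330 = 0.244 km.

0.244 km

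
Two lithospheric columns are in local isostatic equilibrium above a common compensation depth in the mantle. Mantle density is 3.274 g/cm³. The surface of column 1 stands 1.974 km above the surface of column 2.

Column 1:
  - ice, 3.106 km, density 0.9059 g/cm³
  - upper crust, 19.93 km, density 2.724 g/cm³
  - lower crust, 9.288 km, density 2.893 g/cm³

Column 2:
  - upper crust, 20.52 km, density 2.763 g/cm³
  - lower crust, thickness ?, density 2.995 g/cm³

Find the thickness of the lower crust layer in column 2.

Take the compensation level at the base of the deeper column (depth z_c below the surface of column 1) and equate Σ ρ_i t_i down to z_c; mantle fills any gap and the z_c terms cancel.
Column 1: 3.106×0.9059 + 19.93×2.724 + 9.288×2.893 + (z_c − 32.324)×3.274
Column 2: 1.974×0 + 20.52×2.763 + x×2.995 + (z_c − 1.974 − 20.52 − x)×3.274
The z_c×3.274 term appears on both sides and cancels. Collect the known terms of each column as K = Σ(ρt)_known − 3.274 × (depth of known layers): K_1 = 83.9732294 − 3.274×32.324 = −21.8555466; K_2 = 56.69676 − 3.274×(1.974 + 20.52) = −16.948596.
Balance: K_1 = K_2 − x×(3.274 − 2.995), so x = (K_2 − K_1)/(3.274 − 2.995) = 4.90695/0.279 = 17.6 km.

17.6 km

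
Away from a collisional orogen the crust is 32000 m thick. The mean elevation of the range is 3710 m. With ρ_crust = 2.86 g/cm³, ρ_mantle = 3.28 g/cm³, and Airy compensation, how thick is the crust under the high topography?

Root depth r = h ρ_c / (ρ_m − ρ_c) = 3710 m × 2.86 / 0.42 = 25260 m.
Total thickness = T + h + r = 32000 m + 3710 m + 25260 m = 61000 m.

61000 m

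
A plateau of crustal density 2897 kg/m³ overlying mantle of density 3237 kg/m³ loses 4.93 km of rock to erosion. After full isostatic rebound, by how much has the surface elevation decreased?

Rebound u = e ρ_c/ρ_m = 4.93 km × 2897/3237 = 4.412 km.
Net surface drop = e − u = 4.93 km − 4.412 km = e (ρ_m − ρ_c)/ρ_m = 0.518 km.

0.518 km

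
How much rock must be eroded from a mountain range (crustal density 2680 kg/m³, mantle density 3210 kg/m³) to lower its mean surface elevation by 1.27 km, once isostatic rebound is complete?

Net drop Δ = e − u = e − e ρ_c/ρ_m = e (ρ_m − ρ_c)/ρ_m.
e = Δ ρ_m/(ρ_m − ρ_c) = 1.27 km × 3210/530 = 7.69 km.

7.69 km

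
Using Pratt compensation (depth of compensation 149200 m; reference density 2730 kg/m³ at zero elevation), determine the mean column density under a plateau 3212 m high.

2670 kg/m³

Pratt balance: ρ_ref D = ρ (D + h).
ρ = ρ_ref D/(D + h) = 2730 × 149200 m/(149200 m + 3212 m) = 2670 kg/m³.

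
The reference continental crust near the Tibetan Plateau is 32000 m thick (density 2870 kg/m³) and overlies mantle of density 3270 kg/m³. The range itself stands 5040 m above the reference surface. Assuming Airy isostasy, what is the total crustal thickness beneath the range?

73200 m

Root depth r = h ρ_c / (ρ_m − ρ_c) = 5040 m × 2870 / 400 = 36160 m.
Total thickness = T + h + r = 32000 m + 5040 m + 36160 m = 73200 m.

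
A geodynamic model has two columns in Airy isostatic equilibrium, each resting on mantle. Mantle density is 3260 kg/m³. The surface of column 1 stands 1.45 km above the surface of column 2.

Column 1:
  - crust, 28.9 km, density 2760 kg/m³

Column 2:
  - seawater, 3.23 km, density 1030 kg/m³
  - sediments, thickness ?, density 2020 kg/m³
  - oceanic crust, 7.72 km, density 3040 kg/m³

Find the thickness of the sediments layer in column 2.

Take the compensation level at the base of the deeper column (depth z_c below the surface of column 1) and equate Σ ρ_i t_i down to z_c; mantle fills any gap and the z_c terms cancel.
Column 1: 28.9×2760 + (z_c − 28.9)×3260
Column 2: 1.45×0 + 3.23×1030 + x×2020 + 7.72×3040 + (z_c − 1.45 − 10.95 − x)×3260
The z_c×3260 term appears on both sides and cancels. Collect the known terms of each column as K = Σ(ρt)_known − 3260 × (depth of known layers): K_1 = 79764 − 3260×28.9 = −14450; K_2 = 26795.7 − 3260×(1.45 + 10.95) = −13628.3.
Balance: K_1 = K_2 − x×(3260 − 2020), so x = (K_2 − K_1)/(3260 − 2020) = 821.7/1240 = 0.663 km.

0.663 km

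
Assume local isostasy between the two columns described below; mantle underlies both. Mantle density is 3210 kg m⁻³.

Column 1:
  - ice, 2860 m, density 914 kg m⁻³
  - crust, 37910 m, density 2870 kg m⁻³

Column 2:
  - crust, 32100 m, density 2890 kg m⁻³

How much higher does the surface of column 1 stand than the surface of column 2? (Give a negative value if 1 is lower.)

For any compensation level in the mantle, the mantle terms cancel and isostasy reduces to e = (Σt_1 − Σt_2) − (Σ(ρt)_1 − Σ(ρt)_2) / ρ_m.
Σt_1 = 40770 m; Σt_2 = 32100 m; Σ(ρt)_1 = 111415740; Σ(ρt)_2 = 92769000 (in m·kg m⁻³).
e = (40770 − 32100) − (111415740 − 92769000) / 3210 = 2860 m.

2860 m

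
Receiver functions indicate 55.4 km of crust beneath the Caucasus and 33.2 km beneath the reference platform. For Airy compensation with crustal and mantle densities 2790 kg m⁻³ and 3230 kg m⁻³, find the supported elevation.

Excess crust Δ = 55.4 km − 33.2 km = 22.2 km, split between elevation h and root r with h + r = Δ.
Airy balance ρ_c h = (ρ_m − ρ_c) r gives r = h ρ_c/(ρ_m − ρ_c), so h (1 + ρ_c/(ρ_m − ρ_c)) = Δ, i.e. h = Δ (ρ_m − ρ_c)/ρ_m.
h = 22.2 km × 440/3230 = 3.02 km.

3.02 km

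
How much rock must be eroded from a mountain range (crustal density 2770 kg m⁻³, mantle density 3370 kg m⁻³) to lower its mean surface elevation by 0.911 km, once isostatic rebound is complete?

5.12 km

Net drop Δ = e − u = e − e ρ_c/ρ_m = e (ρ_m − ρ_c)/ρ_m.
e = Δ ρ_m/(ρ_m − ρ_c) = 0.911 km × 3370/600 = 5.12 km.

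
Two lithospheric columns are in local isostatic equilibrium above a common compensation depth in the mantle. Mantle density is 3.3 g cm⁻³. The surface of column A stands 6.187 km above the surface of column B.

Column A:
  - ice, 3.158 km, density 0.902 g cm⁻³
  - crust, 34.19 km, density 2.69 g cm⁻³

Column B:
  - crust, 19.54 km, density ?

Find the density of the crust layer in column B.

2.89 g cm⁻³

Take the compensation level at the base of the deeper column (depth z_c below the surface of column A) and equate Σ ρ_i t_i down to z_c; mantle fills any gap and the z_c terms cancel.
Column A: 3.158×0.902 + 34.19×2.69 + (z_c − 37.348)×3.3
Column B: 6.187×0 + 19.54×ρ + (z_c − 6.187 − 19.54)×3.3
The z_c×3.3 term appears on both sides and cancels. Collect the known terms of each column as K = Σ(ρt)_known − 3.3 × (depth of known layers): K_A = 94.819616 − 3.3×37.348 = −28.428784; K_B = 0 − 3.3×(6.187 + 19.54) = −84.8991.
Balance: K_A = K_B + 19.54×ρ, so ρ = (K_A − K_B)/19.54 = 56.4703/19.54 = 2.89 g cm⁻³.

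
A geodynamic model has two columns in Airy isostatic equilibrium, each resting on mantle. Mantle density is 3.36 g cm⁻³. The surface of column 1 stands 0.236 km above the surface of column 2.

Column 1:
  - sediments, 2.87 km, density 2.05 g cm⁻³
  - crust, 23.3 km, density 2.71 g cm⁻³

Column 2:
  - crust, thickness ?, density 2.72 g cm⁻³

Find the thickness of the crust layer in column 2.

Take the compensation level at the base of the deeper column (depth z_c below the surface of column 1) and equate Σ ρ_i t_i down to z_c; mantle fills any gap and the z_c terms cancel.
Column 1: 2.87×2.05 + 23.3×2.71 + (z_c − 26.17)×3.36
Column 2: 0.236×0 + x×2.72 + (z_c − 0.236 − 0 − x)×3.36
The z_c×3.36 term appears on both sides and cancels. Collect the known terms of each column as K = Σ(ρt)_known − 3.36 × (depth of known layers): K_1 = 69.0265 − 3.36×26.17 = −18.9047; K_2 = 0 − 3.36×(0.236 + 0) = −0.79296.
Balance: K_1 = K_2 − x×(3.36 − 2.72), so x = (K_2 − K_1)/(3.36 − 2.72) = 18.1117/0.64 = 28.3 km.

28.3 km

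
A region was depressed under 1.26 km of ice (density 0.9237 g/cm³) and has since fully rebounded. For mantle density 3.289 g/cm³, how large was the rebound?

Removing the load lets mantle flow back in; uplift u satisfies ρ_ice t = ρ_m u.
u = t ρ_ice/ρ_m = 1.26 km × 0.9237/3.289 = 0.354 km.

0.354 km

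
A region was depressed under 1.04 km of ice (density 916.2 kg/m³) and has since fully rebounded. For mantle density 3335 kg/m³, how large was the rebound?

Removing the load lets mantle flow back in; uplift u satisfies ρ_ice t = ρ_m u.
u = t ρ_ice/ρ_m = 1.04 km × 916.2/3335 = 0.286 km.

0.286 km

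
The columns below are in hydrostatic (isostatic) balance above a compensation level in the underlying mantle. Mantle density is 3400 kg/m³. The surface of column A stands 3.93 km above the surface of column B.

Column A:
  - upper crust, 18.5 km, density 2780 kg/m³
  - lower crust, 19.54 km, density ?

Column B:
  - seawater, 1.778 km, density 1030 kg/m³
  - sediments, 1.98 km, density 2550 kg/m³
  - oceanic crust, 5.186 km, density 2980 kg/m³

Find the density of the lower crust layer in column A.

Take the compensation level at the base of the deeper column (depth z_c below the surface of column A) and equate Σ ρ_i t_i down to z_c; mantle fills any gap and the z_c terms cancel.
Column A: 18.5×2780 + 19.54×ρ + (z_c − 38.04)×3400
Column B: 3.93×0 + 1.778×1030 + 1.98×2550 + 5.186×2980 + (z_c − 3.93 − 8.944)×3400
The z_c×3400 term appears on both sides and cancels. Collect the known terms of each column as K = Σ(ρt)_known − 3400 × (depth of known layers): K_A = 51430 − 3400×38.04 = −77906; K_B = 22334.62 − 3400×(3.93 + 8.944) = −21436.98.
Balance: K_A + 19.54×ρ = K_B, so ρ = (K_B − K_A)/19.54 = 56469/19.54 = 2890 kg/m³.

2890 kg/m³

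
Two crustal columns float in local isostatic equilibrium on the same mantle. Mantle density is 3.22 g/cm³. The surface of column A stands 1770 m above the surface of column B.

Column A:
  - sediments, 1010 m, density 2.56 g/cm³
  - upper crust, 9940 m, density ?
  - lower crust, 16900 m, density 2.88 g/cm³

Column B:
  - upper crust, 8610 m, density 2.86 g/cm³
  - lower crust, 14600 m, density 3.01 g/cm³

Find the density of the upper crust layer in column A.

Take the compensation level at the base of the deeper column (depth z_c below the surface of column A) and equate Σ ρ_i t_i down to z_c; mantle fills any gap and the z_c terms cancel.
Column A: 1010×2.56 + 9940×ρ + 16900×2.88 + (z_c − 27850)×3.22
Column B: 1770×0 + 8610×2.86 + 14600×3.01 + (z_c − 1770 − 23210)×3.22
The z_c×3.22 term appears on both sides and cancels. Collect the known terms of each column as K = Σ(ρt)_known − 3.22 × (depth of known layers): K_A = 51257.6 − 3.22×27850 = −38419.4; K_B = 68570.6 − 3.22×(1770 + 23210) = −11865.
Balance: K_A + 9940×ρ = K_B, so ρ = (K_B − K_A)/9940 = 26554.4/9940 = 2.67 g/cm³.

2.67 g/cm³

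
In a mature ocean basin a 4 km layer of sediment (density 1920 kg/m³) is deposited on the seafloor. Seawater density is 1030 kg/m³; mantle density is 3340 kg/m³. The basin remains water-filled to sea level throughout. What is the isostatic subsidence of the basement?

1.54 km

Submarine loading: the sediment displaces seawater, and the subsidence is in turn flooded, so s (ρ_m − ρ_w) = t (ρ_sed − ρ_w).
s = 4 km × (1920 − 1030) / (3340 − 1030) = 1.54 km.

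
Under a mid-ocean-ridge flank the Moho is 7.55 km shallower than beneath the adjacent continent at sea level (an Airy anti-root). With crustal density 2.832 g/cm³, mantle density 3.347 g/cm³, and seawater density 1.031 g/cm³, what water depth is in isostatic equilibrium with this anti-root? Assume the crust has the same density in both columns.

2.16 km

Replacing a thickness d of crust by seawater at the top must be balanced by replacing crust with mantle at the base: d (ρ_c − ρ_w) = a (ρ_m − ρ_c).
d = a (ρ_m − ρ_c)/(ρ_c − ρ_w) = 7.55 km × 0.515/1.801 = 2.16 km.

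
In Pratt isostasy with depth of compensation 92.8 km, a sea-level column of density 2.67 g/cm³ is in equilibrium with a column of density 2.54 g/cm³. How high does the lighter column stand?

ρ_ref D = ρ (D + h) → h = D (ρ_ref − ρ)/ρ.
h = 92.8 km × (2.67 − 2.54)/2.54 = 4.75 km.

4.75 km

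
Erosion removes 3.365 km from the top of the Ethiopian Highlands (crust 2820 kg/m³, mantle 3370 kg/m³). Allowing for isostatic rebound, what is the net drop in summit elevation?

0.549 km

Rebound u = e ρ_c/ρ_m = 3.365 km × 2820/3370 = 2.816 km.
Net surface drop = e − u = 3.365 km − 2.816 km = e (ρ_m − ρ_c)/ρ_m = 0.549 km.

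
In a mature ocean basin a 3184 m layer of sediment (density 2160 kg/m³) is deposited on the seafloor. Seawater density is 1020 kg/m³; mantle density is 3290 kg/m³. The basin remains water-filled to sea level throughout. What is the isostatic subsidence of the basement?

Submarine loading: the sediment displaces seawater, and the subsidence is in turn flooded, so s (ρ_m − ρ_w) = t (ρ_sed − ρ_w).
s = 3184 m × (2160 − 1020) / (3290 − 1020) = 1600 m.

1600 m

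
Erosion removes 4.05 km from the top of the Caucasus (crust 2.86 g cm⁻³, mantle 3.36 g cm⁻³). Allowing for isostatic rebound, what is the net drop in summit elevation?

Rebound u = e ρ_c/ρ_m = 4.05 km × 2.86/3.36 = 3.447 km.
Net surface drop = e − u = 4.05 km − 3.447 km = e (ρ_m − ρ_c)/ρ_m = 0.603 km.

0.603 km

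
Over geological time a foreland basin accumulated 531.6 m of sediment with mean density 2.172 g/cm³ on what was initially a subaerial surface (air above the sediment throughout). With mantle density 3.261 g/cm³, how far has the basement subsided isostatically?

354 m

Subaerial load: s = t ρ_sed / ρ_m = 531.6 m × 2.172/3.261 = 354 m.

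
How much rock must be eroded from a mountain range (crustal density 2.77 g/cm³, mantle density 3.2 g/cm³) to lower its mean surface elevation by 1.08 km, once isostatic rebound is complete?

Net drop Δ = e − u = e − e ρ_c/ρ_m = e (ρ_m − ρ_c)/ρ_m.
e = Δ ρ_m/(ρ_m − ρ_c) = 1.08 km × 3.2/0.43 = 8.04 km.

8.04 km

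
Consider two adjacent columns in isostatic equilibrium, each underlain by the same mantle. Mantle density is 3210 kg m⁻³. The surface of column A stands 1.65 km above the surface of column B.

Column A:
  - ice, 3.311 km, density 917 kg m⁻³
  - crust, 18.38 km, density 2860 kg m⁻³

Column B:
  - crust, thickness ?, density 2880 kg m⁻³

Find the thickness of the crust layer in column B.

26.5 km

Take the compensation level at the base of the deeper column (depth z_c below the surface of column A) and equate Σ ρ_i t_i down to z_c; mantle fills any gap and the z_c terms cancel.
Column A: 3.311×917 + 18.38×2860 + (z_c − 21.691)×3210
Column B: 1.65×0 + x×2880 + (z_c − 1.65 − 0 − x)×3210
The z_c×3210 term appears on both sides and cancels. Collect the known terms of each column as K = Σ(ρt)_known − 3210 × (depth of known layers): K_A = 55602.987 − 3210×21.691 = −14025.123; K_B = 0 − 3210×(1.65 + 0) = −5296.5.
Balance: K_A = K_B − x×(3210 − 2880), so x = (K_B − K_A)/(3210 − 2880) = 8728.62/330 = 26.5 km.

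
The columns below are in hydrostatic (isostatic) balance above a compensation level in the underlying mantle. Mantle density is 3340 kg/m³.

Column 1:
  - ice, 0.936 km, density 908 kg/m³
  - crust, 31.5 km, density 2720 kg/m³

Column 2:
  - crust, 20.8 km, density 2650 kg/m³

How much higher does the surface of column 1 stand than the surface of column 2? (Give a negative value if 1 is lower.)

2.23 km

For any compensation level in the mantle, the mantle terms cancel and isostasy reduces to e = (Σt_1 − Σt_2) − (Σ(ρt)_1 − Σ(ρt)_2) / ρ_m.
Σt_1 = 32.436 km; Σt_2 = 20.8 km; Σ(ρt)_1 = 86529.888; Σ(ρt)_2 = 55120 (in km·kg/m³).
e = (32.436 − 20.8) − (86529.888 − 55120) / 3340 = 2.23 km.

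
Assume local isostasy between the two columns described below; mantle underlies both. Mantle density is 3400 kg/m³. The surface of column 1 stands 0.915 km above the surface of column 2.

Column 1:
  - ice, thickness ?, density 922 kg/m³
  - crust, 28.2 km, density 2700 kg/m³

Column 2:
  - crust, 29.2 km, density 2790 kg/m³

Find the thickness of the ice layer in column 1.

0.477 km

Take the compensation level at the base of the deeper column (depth z_c below the surface of column 1) and equate Σ ρ_i t_i down to z_c; mantle fills any gap and the z_c terms cancel.
Column 1: x×922 + 28.2×2700 + (z_c − 28.2 − x)×3400
Column 2: 0.915×0 + 29.2×2790 + (z_c − 0.915 − 29.2)×3400
The z_c×3400 term appears on both sides and cancels. Collect the known terms of each column as K = Σ(ρt)_known − 3400 × (depth of known layers): K_1 = 76140 − 3400×28.2 = −19740; K_2 = 81468 − 3400×(0.915 + 29.2) = −20923.
Balance: K_1 − x×(3400 − 922) = K_2, so x = (K_1 − K_2)/(3400 − 922) = 1183/2478 = 0.477 km.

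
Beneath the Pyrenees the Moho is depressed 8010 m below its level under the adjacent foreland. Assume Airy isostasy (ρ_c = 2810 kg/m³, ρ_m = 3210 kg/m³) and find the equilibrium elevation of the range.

By Archimedes' principle applied to the lithosphere: ρ_c h = (ρ_m − ρ_c) r.
h = r (ρ_m − ρ_c) / ρ_c = 8010 m × (3210 − 2810) / 2810 = 1140 m.

1140 m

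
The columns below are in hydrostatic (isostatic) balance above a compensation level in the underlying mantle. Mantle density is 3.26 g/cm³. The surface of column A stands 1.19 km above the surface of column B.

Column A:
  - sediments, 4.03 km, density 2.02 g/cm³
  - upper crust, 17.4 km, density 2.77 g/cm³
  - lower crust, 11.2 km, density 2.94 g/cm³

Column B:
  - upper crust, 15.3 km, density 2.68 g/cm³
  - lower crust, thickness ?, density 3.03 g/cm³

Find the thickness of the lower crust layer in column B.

Take the compensation level at the base of the deeper column (depth z_c below the surface of column A) and equate Σ ρ_i t_i down to z_c; mantle fills any gap and the z_c terms cancel.
Column A: 4.03×2.02 + 17.4×2.77 + 11.2×2.94 + (z_c − 32.63)×3.26
Column B: 1.19×0 + 15.3×2.68 + x×3.03 + (z_c − 1.19 − 15.3 − x)×3.26
The z_c×3.26 term appears on both sides and cancels. Collect the known terms of each column as K = Σ(ρt)_known − 3.26 × (depth of known layers): K_A = 89.2666 − 3.26×32.63 = −17.1072; K_B = 41.004 − 3.26×(1.19 + 15.3) = −12.7534.
Balance: K_A = K_B − x×(3.26 − 3.03), so x = (K_B − K_A)/(3.26 − 3.03) = 4.3538/0.23 = 18.9 km.

18.9 km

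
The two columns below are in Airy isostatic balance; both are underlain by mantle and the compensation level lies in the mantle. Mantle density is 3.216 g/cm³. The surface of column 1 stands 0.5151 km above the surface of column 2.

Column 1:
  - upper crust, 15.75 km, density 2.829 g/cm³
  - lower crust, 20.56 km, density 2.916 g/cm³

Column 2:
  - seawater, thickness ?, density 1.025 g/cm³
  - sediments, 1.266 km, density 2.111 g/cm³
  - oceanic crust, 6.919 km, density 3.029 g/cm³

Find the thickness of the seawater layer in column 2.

Take the compensation level at the base of the deeper column (depth z_c below the surface of column 1) and equate Σ ρ_i t_i down to z_c; mantle fills any gap and the z_c terms cancel.
Column 1: 15.75×2.829 + 20.56×2.916 + (z_c − 36.31)×3.216
Column 2: 0.5151×0 + x×1.025 + 1.266×2.111 + 6.919×3.029 + (z_c − 0.5151 − 8.185 − x)×3.216
The z_c×3.216 term appears on both sides and cancels. Collect the known terms of each column as K = Σ(ρt)_known − 3.216 × (depth of known layers): K_1 = 104.50971 − 3.216×36.31 = −12.26325; K_2 = 23.630177 − 3.216×(0.5151 + 8.185) = −4.3493446.
Balance: K_1 = K_2 − x×(3.216 − 1.025), so x = (K_2 − K_1)/(3.216 − 1.025) = 7.91391/2.191 = 3.61 km.

3.61 km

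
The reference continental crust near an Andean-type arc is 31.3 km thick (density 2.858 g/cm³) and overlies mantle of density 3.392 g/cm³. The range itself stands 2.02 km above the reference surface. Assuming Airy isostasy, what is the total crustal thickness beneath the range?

44.1 km

Root depth r = h ρ_c / (ρ_m − ρ_c) = 2.02 km × 2.858 / 0.534 = 10.81 km.
Total thickness = T + h + r = 31.3 km + 2.02 km + 10.81 km = 44.1 km.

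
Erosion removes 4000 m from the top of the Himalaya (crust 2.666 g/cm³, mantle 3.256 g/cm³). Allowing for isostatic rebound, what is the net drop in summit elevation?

725 m

Rebound u = e ρ_c/ρ_m = 4000 m × 2.666/3.256 = 3275 m.
Net surface drop = e − u = 4000 m − 3275 m = e (ρ_m − ρ_c)/ρ_m = 725 m.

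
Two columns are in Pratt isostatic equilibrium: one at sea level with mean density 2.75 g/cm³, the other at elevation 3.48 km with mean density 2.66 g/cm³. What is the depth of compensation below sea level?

103 km

ρ_ref D = ρ (D + h) → D (ρ_ref − ρ) = ρ h.
D = ρ h/(ρ_ref − ρ) = 2.66 × 3.48 km/(2.75 − 2.66) = 103 km.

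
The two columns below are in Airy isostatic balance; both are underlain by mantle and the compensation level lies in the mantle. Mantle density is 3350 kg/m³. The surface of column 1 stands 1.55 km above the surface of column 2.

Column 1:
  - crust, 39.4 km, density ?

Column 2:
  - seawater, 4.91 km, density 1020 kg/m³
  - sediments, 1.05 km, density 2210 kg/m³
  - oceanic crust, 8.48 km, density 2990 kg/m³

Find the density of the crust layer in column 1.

2820 kg/m³

Take the compensation level at the base of the deeper column (depth z_c below the surface of column 1) and equate Σ ρ_i t_i down to z_c; mantle fills any gap and the z_c terms cancel.
Column 1: 39.4×ρ + (z_c − 39.4)×3350
Column 2: 1.55×0 + 4.91×1020 + 1.05×2210 + 8.48×2990 + (z_c − 1.55 − 14.44)×3350
The z_c×3350 term appears on both sides and cancels. Collect the known terms of each column as K = Σ(ρt)_known − 3350 × (depth of known layers): K_1 = 0 − 3350×39.4 = −131990; K_2 = 32683.9 − 3350×(1.55 + 14.44) = −20882.6.
Balance: K_1 + 39.4×ρ = K_2, so ρ = (K_2 − K_1)/39.4 = 111107/39.4 = 2820 kg/m³.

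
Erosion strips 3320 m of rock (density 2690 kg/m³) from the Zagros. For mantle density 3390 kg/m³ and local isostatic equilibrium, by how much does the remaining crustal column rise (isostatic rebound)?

2630 m

Unloading: uplift u = e ρ_c/ρ_m = 3320 m × 2690/3390 = 2630 m.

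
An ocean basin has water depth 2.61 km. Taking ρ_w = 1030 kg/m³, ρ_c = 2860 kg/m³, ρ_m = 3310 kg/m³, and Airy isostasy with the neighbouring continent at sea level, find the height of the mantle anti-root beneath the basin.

10.6 km

For local isostatic compensation: replacing crust with seawater at the top is compensated by replacing crust with mantle at the base: d (ρ_c − ρ_w) = a (ρ_m − ρ_c).
a = d (ρ_c − ρ_w)/(ρ_m − ρ_c) = 2.61 km × 1830/450 = 10.6 km.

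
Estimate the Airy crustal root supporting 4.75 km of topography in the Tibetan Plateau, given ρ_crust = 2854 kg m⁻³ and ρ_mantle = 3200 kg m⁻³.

Isostatic balance requires: the weight of the topography is balanced by the buoyancy of the root, ρ_c h = (ρ_m − ρ_c) r.
r = h · ρ_c / (ρ_m − ρ_c) = 4.75 km × 2854 / (3200 − 2854) = 39.2 km.

39.2 km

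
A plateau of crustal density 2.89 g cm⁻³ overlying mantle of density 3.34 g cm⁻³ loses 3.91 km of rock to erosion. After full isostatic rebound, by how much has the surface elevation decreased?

Rebound u = e ρ_c/ρ_m = 3.91 km × 2.89/3.34 = 3.383 km.
Net surface drop = e − u = 3.91 km − 3.383 km = e (ρ_m − ρ_c)/ρ_m = 0.527 km.

0.527 km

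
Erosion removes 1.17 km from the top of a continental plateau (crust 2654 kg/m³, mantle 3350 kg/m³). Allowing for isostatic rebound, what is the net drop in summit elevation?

Rebound u = e ρ_c/ρ_m = 1.17 km × 2654/3350 = 0.9269 km.
Net surface drop = e − u = 1.17 km − 0.9269 km = e (ρ_m − ρ_c)/ρ_m = 0.243 km.

0.243 km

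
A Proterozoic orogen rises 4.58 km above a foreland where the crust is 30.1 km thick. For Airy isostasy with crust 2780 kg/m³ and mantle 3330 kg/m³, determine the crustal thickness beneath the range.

Root depth r = h ρ_c / (ρ_m − ρ_c) = 4.58 km × 2780 / 550 = 23.15 km.
Total thickness = T + h + r = 30.1 km + 4.58 km + 23.15 km = 57.8 km.

57.8 km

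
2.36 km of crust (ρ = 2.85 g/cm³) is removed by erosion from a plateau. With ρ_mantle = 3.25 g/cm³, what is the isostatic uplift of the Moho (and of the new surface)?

Unloading: uplift u = e ρ_c/ρ_m = 2.36 km × 2.85/3.25 = 2.07 km.

2.07 km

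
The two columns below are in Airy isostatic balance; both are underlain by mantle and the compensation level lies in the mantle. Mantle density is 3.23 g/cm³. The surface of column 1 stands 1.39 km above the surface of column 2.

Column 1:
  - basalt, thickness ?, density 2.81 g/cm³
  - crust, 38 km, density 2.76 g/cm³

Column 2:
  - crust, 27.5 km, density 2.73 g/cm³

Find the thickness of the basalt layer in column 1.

0.904 km

Take the compensation level at the base of the deeper column (depth z_c below the surface of column 1) and equate Σ ρ_i t_i down to z_c; mantle fills any gap and the z_c terms cancel.
Column 1: x×2.81 + 38×2.76 + (z_c − 38 − x)×3.23
Column 2: 1.39×0 + 27.5×2.73 + (z_c − 1.39 − 27.5)×3.23
The z_c×3.23 term appears on both sides and cancels. Collect the known terms of each column as K = Σ(ρt)_known − 3.23 × (depth of known layers): K_1 = 104.88 − 3.23×38 = −17.86; K_2 = 75.075 − 3.23×(1.39 + 27.5) = −18.2397.
Balance: K_1 − x×(3.23 − 2.81) = K_2, so x = (K_1 − K_2)/(3.23 − 2.81) = 0.3797/0.42 = 0.904 km.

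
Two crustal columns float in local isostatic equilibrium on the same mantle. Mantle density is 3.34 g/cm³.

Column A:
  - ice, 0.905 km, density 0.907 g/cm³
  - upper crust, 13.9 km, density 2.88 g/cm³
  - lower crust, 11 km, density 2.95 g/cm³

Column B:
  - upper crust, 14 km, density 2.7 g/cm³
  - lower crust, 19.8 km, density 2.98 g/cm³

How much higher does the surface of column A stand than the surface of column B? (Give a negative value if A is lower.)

−0.959 km

For any compensation level in the mantle, the mantle terms cancel and isostasy reduces to e = (Σt_A − Σt_B) − (Σ(ρt)_A − Σ(ρt)_B) / ρ_m.
Σt_A = 25.805 km; Σt_B = 33.8 km; Σ(ρt)_A = 73.302835; Σ(ρt)_B = 96.804 (in km·g/cm³).
e = (25.805 − 33.8) − (73.302835 − 96.804) / 3.34 = −0.959 km.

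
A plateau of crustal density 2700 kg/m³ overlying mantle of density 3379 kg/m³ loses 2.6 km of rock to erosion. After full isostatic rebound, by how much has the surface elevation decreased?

Rebound u = e ρ_c/ρ_m = 2.6 km × 2700/3379 = 2.078 km.
Net surface drop = e − u = 2.6 km − 2.078 km = e (ρ_m − ρ_c)/ρ_m = 0.522 km.

0.522 km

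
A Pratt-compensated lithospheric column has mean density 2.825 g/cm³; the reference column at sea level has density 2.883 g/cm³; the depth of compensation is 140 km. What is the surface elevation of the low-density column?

ρ_ref D = ρ (D + h) → h = D (ρ_ref − ρ)/ρ.
h = 140 km × (2.883 − 2.825)/2.825 = 2.87 km.

2.87 km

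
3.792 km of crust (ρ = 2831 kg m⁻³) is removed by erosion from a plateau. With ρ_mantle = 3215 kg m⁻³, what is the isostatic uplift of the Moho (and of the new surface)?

Unloading: uplift u = e ρ_c/ρ_m = 3.792 km × 2831/3215 = 3.34 km.

3.34 km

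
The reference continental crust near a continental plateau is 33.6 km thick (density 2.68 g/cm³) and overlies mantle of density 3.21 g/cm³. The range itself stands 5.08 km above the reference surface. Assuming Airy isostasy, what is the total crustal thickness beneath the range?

64.4 km

Root depth r = h ρ_c / (ρ_m − ρ_c) = 5.08 km × 2.68 / 0.53 = 25.69 km.
Total thickness = T + h + r = 33.6 km + 5.08 km + 25.69 km = 64.4 km.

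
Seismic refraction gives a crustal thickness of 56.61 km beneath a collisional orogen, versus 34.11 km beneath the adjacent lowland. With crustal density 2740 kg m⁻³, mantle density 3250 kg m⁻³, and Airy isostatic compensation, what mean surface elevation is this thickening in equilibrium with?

Excess crust Δ = 56.61 km − 34.11 km = 22.5 km, split between elevation h and root r with h + r = Δ.
Airy balance ρ_c h = (ρ_m − ρ_c) r gives r = h ρ_c/(ρ_m − ρ_c), so h (1 + ρ_c/(ρ_m − ρ_c)) = Δ, i.e. h = Δ (ρ_m − ρ_c)/ρ_m.
h = 22.5 km × 510/3250 = 3.53 km.

3.53 km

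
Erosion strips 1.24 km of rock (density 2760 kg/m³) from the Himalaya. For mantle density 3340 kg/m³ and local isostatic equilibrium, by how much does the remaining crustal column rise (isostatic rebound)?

1.02 km

Unloading: uplift u = e ρ_c/ρ_m = 1.24 km × 2760/3340 = 1.02 km.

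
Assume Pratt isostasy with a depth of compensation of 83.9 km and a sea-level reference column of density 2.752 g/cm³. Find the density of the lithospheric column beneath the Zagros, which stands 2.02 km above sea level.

Pratt balance: ρ_ref D = ρ (D + h).
ρ = ρ_ref D/(D + h) = 2.752 × 83.9 km/(83.9 km + 2.02 km) = 2.69 g/cm³.

2.69 g/cm³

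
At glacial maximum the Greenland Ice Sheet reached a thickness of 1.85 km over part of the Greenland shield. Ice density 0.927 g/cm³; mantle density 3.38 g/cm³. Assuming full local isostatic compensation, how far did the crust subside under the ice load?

For local isostatic compensation: the ice load ρ_ice t is balanced by mantle displaced below, ρ_m s.
s = t ρ_ice / ρ_m = 1.85 km × 0.927/3.38 = 0.507 km.

0.507 km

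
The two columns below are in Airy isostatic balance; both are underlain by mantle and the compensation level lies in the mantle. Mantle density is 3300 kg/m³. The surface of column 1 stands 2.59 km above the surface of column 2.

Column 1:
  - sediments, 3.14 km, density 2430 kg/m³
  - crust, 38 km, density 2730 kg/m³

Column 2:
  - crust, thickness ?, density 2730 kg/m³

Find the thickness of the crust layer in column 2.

27.8 km

Take the compensation level at the base of the deeper column (depth z_c below the surface of column 1) and equate Σ ρ_i t_i down to z_c; mantle fills any gap and the z_c terms cancel.
Column 1: 3.14×2430 + 38×2730 + (z_c − 41.14)×3300
Column 2: 2.59×0 + x×2730 + (z_c − 2.59 − 0 − x)×3300
The z_c×3300 term appears on both sides and cancels. Collect the known terms of each column as K = Σ(ρt)_known − 3300 × (depth of known layers): K_1 = 111370.2 − 3300×41.14 = −24391.8; K_2 = 0 − 3300×(2.59 + 0) = −8547.
Balance: K_1 = K_2 − x×(3300 − 2730), so x = (K_2 − K_1)/(3300 − 2730) = 15844.8/570 = 27.8 km.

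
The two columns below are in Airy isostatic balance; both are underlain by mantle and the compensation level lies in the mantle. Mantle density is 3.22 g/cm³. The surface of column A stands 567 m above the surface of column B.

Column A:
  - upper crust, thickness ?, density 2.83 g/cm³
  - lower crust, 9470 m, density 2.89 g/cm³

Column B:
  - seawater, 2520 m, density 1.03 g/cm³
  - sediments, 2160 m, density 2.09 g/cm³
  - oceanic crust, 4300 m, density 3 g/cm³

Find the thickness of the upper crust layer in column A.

19500 m

Take the compensation level at the base of the deeper column (depth z_c below the surface of column A) and equate Σ ρ_i t_i down to z_c; mantle fills any gap and the z_c terms cancel.
Column A: x×2.83 + 9470×2.89 + (z_c − 9470 − x)×3.22
Column B: 567×0 + 2520×1.03 + 2160×2.09 + 4300×3 + (z_c − 567 − 8980)×3.22
The z_c×3.22 term appears on both sides and cancels. Collect the known terms of each column as K = Σ(ρt)_known − 3.22 × (depth of known layers): K_A = 27368.3 − 3.22×9470 = −3125.1; K_B = 20010 − 3.22×(567 + 8980) = −10731.34.
Balance: K_A − x×(3.22 − 2.83) = K_B, so x = (K_A − K_B)/(3.22 − 2.83) = 7606.24/0.39 = 19500 m.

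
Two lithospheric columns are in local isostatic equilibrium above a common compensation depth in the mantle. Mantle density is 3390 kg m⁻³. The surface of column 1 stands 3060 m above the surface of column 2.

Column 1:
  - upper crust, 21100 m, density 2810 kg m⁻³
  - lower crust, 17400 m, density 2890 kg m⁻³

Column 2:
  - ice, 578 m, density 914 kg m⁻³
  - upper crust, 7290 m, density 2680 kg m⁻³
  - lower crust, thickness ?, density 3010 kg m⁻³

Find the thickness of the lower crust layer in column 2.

Take the compensation level at the base of the deeper column (depth z_c below the surface of column 1) and equate Σ ρ_i t_i down to z_c; mantle fills any gap and the z_c terms cancel.
Column 1: 21100×2810 + 17400×2890 + (z_c − 38500)×3390
Column 2: 3060×0 + 578×914 + 7290×2680 + x×3010 + (z_c − 3060 − 7868 − x)×3390
The z_c×3390 term appears on both sides and cancels. Collect the known terms of each column as K = Σ(ρt)_known − 3390 × (depth of known layers): K_1 = 109577000 − 3390×38500 = −20938000; K_2 = 20065492 − 3390×(3060 + 7868) = −16980428.
Balance: K_1 = K_2 − x×(3390 − 3010), so x = (K_2 − K_1)/(3390 − 3010) = 3957570/380 = 10400 m.

10400 m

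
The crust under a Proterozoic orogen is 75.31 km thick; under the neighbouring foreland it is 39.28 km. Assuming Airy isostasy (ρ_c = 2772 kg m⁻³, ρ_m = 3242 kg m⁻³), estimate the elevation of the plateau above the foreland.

5.22 km

Excess crust Δ = 75.31 km − 39.28 km = 36.03 km, split between elevation h and root r with h + r = Δ.
Airy balance ρ_c h = (ρ_m − ρ_c) r gives r = h ρ_c/(ρ_m − ρ_c), so h (1 + ρ_c/(ρ_m − ρ_c)) = Δ, i.e. h = Δ (ρ_m − ρ_c)/ρ_m.
h = 36.03 km × 470/3242 = 5.22 km.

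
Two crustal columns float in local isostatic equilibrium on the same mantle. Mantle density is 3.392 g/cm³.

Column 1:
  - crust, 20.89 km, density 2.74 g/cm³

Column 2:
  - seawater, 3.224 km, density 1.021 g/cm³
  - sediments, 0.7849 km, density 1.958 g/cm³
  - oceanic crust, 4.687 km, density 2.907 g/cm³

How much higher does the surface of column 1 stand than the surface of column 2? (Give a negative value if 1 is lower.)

For any compensation level in the mantle, the mantle terms cancel and isostasy reduces to e = (Σt_1 − Σt_2) − (Σ(ρt)_1 − Σ(ρt)_2) / ρ_m.
Σt_1 = 20.89 km; Σt_2 = 8.6959 km; Σ(ρt)_1 = 57.2386; Σ(ρt)_2 = 18.4536472 (in km·g/cm³).
e = (20.89 − 8.6959) − (57.2386 − 18.4536472) / 3.392 = 0.76 km.

0.76 km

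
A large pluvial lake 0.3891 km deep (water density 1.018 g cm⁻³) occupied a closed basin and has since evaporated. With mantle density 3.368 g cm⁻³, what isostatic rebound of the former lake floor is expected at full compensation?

u = d ρ_w/ρ_m = 0.3891 km × 1.018/3.368 = 0.118 km.

0.118 km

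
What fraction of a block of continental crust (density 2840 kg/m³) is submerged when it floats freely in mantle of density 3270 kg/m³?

Submerged fraction = ρ_obj/ρ_fluid = 2840/3270 = 86.9%.

86.9%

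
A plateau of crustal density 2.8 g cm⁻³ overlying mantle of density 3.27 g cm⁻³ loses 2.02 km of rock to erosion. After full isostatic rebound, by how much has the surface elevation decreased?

Rebound u = e ρ_c/ρ_m = 2.02 km × 2.8/3.27 = 1.73 km.
Net surface drop = e − u = 2.02 km − 1.73 km = e (ρ_m − ρ_c)/ρ_m = 0.29 km.

0.29 km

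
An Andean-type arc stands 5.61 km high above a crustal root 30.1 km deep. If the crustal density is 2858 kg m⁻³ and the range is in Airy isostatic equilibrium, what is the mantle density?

Airy balance: ρ_c h = (ρ_m − ρ_c) r → ρ_m = ρ_c (1 + h/r).
ρ_m = 2858 × (1 + 5.61 km/30.1 km) = 3390 kg m⁻³.

3390 kg m⁻³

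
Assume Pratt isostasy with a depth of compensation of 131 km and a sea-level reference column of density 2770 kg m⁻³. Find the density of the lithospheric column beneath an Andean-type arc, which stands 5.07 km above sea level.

Pratt balance: ρ_ref D = ρ (D + h).
ρ = ρ_ref D/(D + h) = 2770 × 131 km/(131 km + 5.07 km) = 2670 kg m⁻³.

2670 kg m⁻³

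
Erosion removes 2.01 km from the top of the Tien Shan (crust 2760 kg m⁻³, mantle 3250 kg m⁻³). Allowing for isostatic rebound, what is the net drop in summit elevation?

0.303 km

Rebound u = e ρ_c/ρ_m = 2.01 km × 2760/3250 = 1.707 km.
Net surface drop = e − u = 2.01 km − 1.707 km = e (ρ_m − ρ_c)/ρ_m = 0.303 km.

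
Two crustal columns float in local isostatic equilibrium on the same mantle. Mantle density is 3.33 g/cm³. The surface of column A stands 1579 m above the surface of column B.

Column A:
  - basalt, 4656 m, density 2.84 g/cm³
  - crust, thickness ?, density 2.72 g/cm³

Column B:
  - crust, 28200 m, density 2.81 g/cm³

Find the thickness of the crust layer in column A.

Take the compensation level at the base of the deeper column (depth z_c below the surface of column A) and equate Σ ρ_i t_i down to z_c; mantle fills any gap and the z_c terms cancel.
Column A: 4656×2.84 + x×2.72 + (z_c − 4656 − x)×3.33
Column B: 1579×0 + 28200×2.81 + (z_c − 1579 − 28200)×3.33
The z_c×3.33 term appears on both sides and cancels. Collect the known terms of each column as K = Σ(ρt)_known − 3.33 × (depth of known layers): K_A = 13223.04 − 3.33×4656 = −2281.44; K_B = 79242 − 3.33×(1579 + 28200) = −19922.07.
Balance: K_A − x×(3.33 − 2.72) = K_B, so x = (K_A − K_B)/(3.33 − 2.72) = 17640.6/0.61 = 28900 m.

28900 m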